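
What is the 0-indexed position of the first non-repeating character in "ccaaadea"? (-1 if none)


Input: ccaaadea
Character frequencies:
  'a': 4
  'c': 2
  'd': 1
  'e': 1
Scanning left to right for freq == 1:
  Position 0 ('c'): freq=2, skip
  Position 1 ('c'): freq=2, skip
  Position 2 ('a'): freq=4, skip
  Position 3 ('a'): freq=4, skip
  Position 4 ('a'): freq=4, skip
  Position 5 ('d'): unique! => answer = 5

5


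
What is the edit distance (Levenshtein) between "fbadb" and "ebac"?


Computing edit distance: "fbadb" -> "ebac"
DP table:
           e    b    a    c
      0    1    2    3    4
  f   1    1    2    3    4
  b   2    2    1    2    3
  a   3    3    2    1    2
  d   4    4    3    2    2
  b   5    5    4    3    3
Edit distance = dp[5][4] = 3

3


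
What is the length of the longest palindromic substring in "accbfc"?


Input: "accbfc"
Checking substrings for palindromes:
  [1:3] "cc" (len 2) => palindrome
Longest palindromic substring: "cc" with length 2

2


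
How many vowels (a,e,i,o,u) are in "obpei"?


Input: obpei
Checking each character:
  'o' at position 0: vowel (running total: 1)
  'b' at position 1: consonant
  'p' at position 2: consonant
  'e' at position 3: vowel (running total: 2)
  'i' at position 4: vowel (running total: 3)
Total vowels: 3

3


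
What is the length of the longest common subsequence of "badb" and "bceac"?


LCS of "badb" and "bceac"
DP table:
           b    c    e    a    c
      0    0    0    0    0    0
  b   0    1    1    1    1    1
  a   0    1    1    1    2    2
  d   0    1    1    1    2    2
  b   0    1    1    1    2    2
LCS length = dp[4][5] = 2

2


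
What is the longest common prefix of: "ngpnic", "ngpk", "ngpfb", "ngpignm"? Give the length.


Words: ngpnic, ngpk, ngpfb, ngpignm
  Position 0: all 'n' => match
  Position 1: all 'g' => match
  Position 2: all 'p' => match
  Position 3: ('n', 'k', 'f', 'i') => mismatch, stop
LCP = "ngp" (length 3)

3


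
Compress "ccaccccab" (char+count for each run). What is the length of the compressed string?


Input: ccaccccab
Runs:
  'c' x 2 => "c2"
  'a' x 1 => "a1"
  'c' x 4 => "c4"
  'a' x 1 => "a1"
  'b' x 1 => "b1"
Compressed: "c2a1c4a1b1"
Compressed length: 10

10


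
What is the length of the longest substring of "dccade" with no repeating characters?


Input: "dccade"
Sliding window (track last position of each char):
  Position 0 ('d'): window [0,0] length 1 -- new best
  Position 1 ('c'): window [0,1] length 2 -- new best
  Position 2 ('c'): repeat (last at 1), move window start to 2
  Position 2 ('c'): window [2,2] length 1
  Position 3 ('a'): window [2,3] length 2
  Position 4 ('d'): window [2,4] length 3 -- new best
  Position 5 ('e'): window [2,5] length 4 -- new best
Longest substring with no repeats: "cade" with length 4

4


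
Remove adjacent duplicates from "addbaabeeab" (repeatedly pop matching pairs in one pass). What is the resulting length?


Input: addbaabeeab
Stack-based adjacent duplicate removal:
  Read 'a': push. Stack: a
  Read 'd': push. Stack: ad
  Read 'd': matches stack top 'd' => pop. Stack: a
  Read 'b': push. Stack: ab
  Read 'a': push. Stack: aba
  Read 'a': matches stack top 'a' => pop. Stack: ab
  Read 'b': matches stack top 'b' => pop. Stack: a
  Read 'e': push. Stack: ae
  Read 'e': matches stack top 'e' => pop. Stack: a
  Read 'a': matches stack top 'a' => pop. Stack: (empty)
  Read 'b': push. Stack: b
Final stack: "b" (length 1)

1


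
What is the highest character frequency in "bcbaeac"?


Input: bcbaeac
Character counts:
  'a': 2
  'b': 2
  'c': 2
  'e': 1
Maximum frequency: 2

2


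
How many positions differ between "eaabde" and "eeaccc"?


Comparing "eaabde" and "eeaccc" position by position:
  Position 0: 'e' vs 'e' => same
  Position 1: 'a' vs 'e' => DIFFER
  Position 2: 'a' vs 'a' => same
  Position 3: 'b' vs 'c' => DIFFER
  Position 4: 'd' vs 'c' => DIFFER
  Position 5: 'e' vs 'c' => DIFFER
Positions that differ: 4

4


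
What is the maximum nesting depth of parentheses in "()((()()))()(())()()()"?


Input: "()((()()))()(())()()()"
Tracking depth:
  Position 0 '(': depth becomes 1
  Position 1 ')': depth becomes 0
  Position 2 '(': depth becomes 1
  Position 3 '(': depth becomes 2
  Position 4 '(': depth becomes 3
  Position 5 ')': depth becomes 2
  Position 6 '(': depth becomes 3
  Position 7 ')': depth becomes 2
  Position 8 ')': depth becomes 1
  Position 9 ')': depth becomes 0
  Position 10 '(': depth becomes 1
  Position 11 ')': depth becomes 0
  Position 12 '(': depth becomes 1
  Position 13 '(': depth becomes 2
  Position 14 ')': depth becomes 1
  Position 15 ')': depth becomes 0
  Position 16 '(': depth becomes 1
  Position 17 ')': depth becomes 0
  Position 18 '(': depth becomes 1
  Position 19 ')': depth becomes 0
  Position 20 '(': depth becomes 1
  Position 21 ')': depth becomes 0
Maximum depth reached: 3

3


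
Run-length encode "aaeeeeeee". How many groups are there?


Input: aaeeeeeee
Scanning for consecutive runs:
  Group 1: 'a' x 2 (positions 0-1)
  Group 2: 'e' x 7 (positions 2-8)
Total groups: 2

2


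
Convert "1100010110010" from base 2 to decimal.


Input: "1100010110010" in base 2
Positional expansion:
  Digit '1' (value 1) x 2^12 = 4096
  Digit '1' (value 1) x 2^11 = 2048
  Digit '0' (value 0) x 2^10 = 0
  Digit '0' (value 0) x 2^9 = 0
  Digit '0' (value 0) x 2^8 = 0
  Digit '1' (value 1) x 2^7 = 128
  Digit '0' (value 0) x 2^6 = 0
  Digit '1' (value 1) x 2^5 = 32
  Digit '1' (value 1) x 2^4 = 16
  Digit '0' (value 0) x 2^3 = 0
  Digit '0' (value 0) x 2^2 = 0
  Digit '1' (value 1) x 2^1 = 2
  Digit '0' (value 0) x 2^0 = 0
Sum = 6322

6322


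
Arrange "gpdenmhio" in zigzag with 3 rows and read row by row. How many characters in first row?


Zigzag "gpdenmhio" into 3 rows:
Placing characters:
  'g' => row 0
  'p' => row 1
  'd' => row 2
  'e' => row 1
  'n' => row 0
  'm' => row 1
  'h' => row 2
  'i' => row 1
  'o' => row 0
Rows:
  Row 0: "gno"
  Row 1: "pemi"
  Row 2: "dh"
First row length: 3

3


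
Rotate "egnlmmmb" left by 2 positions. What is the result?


Input: "egnlmmmb", rotate left by 2
First 2 characters: "eg"
Remaining characters: "nlmmmb"
Concatenate remaining + first: "nlmmmb" + "eg" = "nlmmmbeg"

nlmmmbeg


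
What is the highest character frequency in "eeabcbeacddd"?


Input: eeabcbeacddd
Character counts:
  'a': 2
  'b': 2
  'c': 2
  'd': 3
  'e': 3
Maximum frequency: 3

3


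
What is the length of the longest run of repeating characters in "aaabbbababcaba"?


Input: "aaabbbababcaba"
Scanning for longest run:
  Position 1 ('a'): continues run of 'a', length=2
  Position 2 ('a'): continues run of 'a', length=3
  Position 3 ('b'): new char, reset run to 1
  Position 4 ('b'): continues run of 'b', length=2
  Position 5 ('b'): continues run of 'b', length=3
  Position 6 ('a'): new char, reset run to 1
  Position 7 ('b'): new char, reset run to 1
  Position 8 ('a'): new char, reset run to 1
  Position 9 ('b'): new char, reset run to 1
  Position 10 ('c'): new char, reset run to 1
  Position 11 ('a'): new char, reset run to 1
  Position 12 ('b'): new char, reset run to 1
  Position 13 ('a'): new char, reset run to 1
Longest run: 'a' with length 3

3


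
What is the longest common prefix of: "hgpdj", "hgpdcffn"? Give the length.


Words: hgpdj, hgpdcffn
  Position 0: all 'h' => match
  Position 1: all 'g' => match
  Position 2: all 'p' => match
  Position 3: all 'd' => match
  Position 4: ('j', 'c') => mismatch, stop
LCP = "hgpd" (length 4)

4


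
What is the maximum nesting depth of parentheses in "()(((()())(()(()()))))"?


Input: "()(((()())(()(()()))))"
Tracking depth:
  Position 0 '(': depth becomes 1
  Position 1 ')': depth becomes 0
  Position 2 '(': depth becomes 1
  Position 3 '(': depth becomes 2
  Position 4 '(': depth becomes 3
  Position 5 '(': depth becomes 4
  Position 6 ')': depth becomes 3
  Position 7 '(': depth becomes 4
  Position 8 ')': depth becomes 3
  Position 9 ')': depth becomes 2
  Position 10 '(': depth becomes 3
  Position 11 '(': depth becomes 4
  Position 12 ')': depth becomes 3
  Position 13 '(': depth becomes 4
  Position 14 '(': depth becomes 5
  Position 15 ')': depth becomes 4
  Position 16 '(': depth becomes 5
  Position 17 ')': depth becomes 4
  Position 18 ')': depth becomes 3
  Position 19 ')': depth becomes 2
  Position 20 ')': depth becomes 1
  Position 21 ')': depth becomes 0
Maximum depth reached: 5

5


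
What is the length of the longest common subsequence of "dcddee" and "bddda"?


LCS of "dcddee" and "bddda"
DP table:
           b    d    d    d    a
      0    0    0    0    0    0
  d   0    0    1    1    1    1
  c   0    0    1    1    1    1
  d   0    0    1    2    2    2
  d   0    0    1    2    3    3
  e   0    0    1    2    3    3
  e   0    0    1    2    3    3
LCS length = dp[6][5] = 3

3


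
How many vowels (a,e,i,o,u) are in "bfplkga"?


Input: bfplkga
Checking each character:
  'b' at position 0: consonant
  'f' at position 1: consonant
  'p' at position 2: consonant
  'l' at position 3: consonant
  'k' at position 4: consonant
  'g' at position 5: consonant
  'a' at position 6: vowel (running total: 1)
Total vowels: 1

1


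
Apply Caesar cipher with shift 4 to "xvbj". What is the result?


Caesar cipher: shift "xvbj" by 4
  'x' (pos 23) + 4 = pos 1 = 'b'
  'v' (pos 21) + 4 = pos 25 = 'z'
  'b' (pos 1) + 4 = pos 5 = 'f'
  'j' (pos 9) + 4 = pos 13 = 'n'
Result: bzfn

bzfn


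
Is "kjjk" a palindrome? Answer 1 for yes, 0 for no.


Input: kjjk
Reversed: kjjk
  Compare pos 0 ('k') with pos 3 ('k'): match
  Compare pos 1 ('j') with pos 2 ('j'): match
Result: palindrome

1


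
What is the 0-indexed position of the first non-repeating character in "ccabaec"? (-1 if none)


Input: ccabaec
Character frequencies:
  'a': 2
  'b': 1
  'c': 3
  'e': 1
Scanning left to right for freq == 1:
  Position 0 ('c'): freq=3, skip
  Position 1 ('c'): freq=3, skip
  Position 2 ('a'): freq=2, skip
  Position 3 ('b'): unique! => answer = 3

3


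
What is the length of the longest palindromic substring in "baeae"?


Input: "baeae"
Checking substrings for palindromes:
  [1:4] "aea" (len 3) => palindrome
  [2:5] "eae" (len 3) => palindrome
Longest palindromic substring: "aea" with length 3

3


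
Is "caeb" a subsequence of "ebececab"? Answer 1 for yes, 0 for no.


Check if "caeb" is a subsequence of "ebececab"
Greedy scan:
  Position 0 ('e'): no match needed
  Position 1 ('b'): no match needed
  Position 2 ('e'): no match needed
  Position 3 ('c'): matches sub[0] = 'c'
  Position 4 ('e'): no match needed
  Position 5 ('c'): no match needed
  Position 6 ('a'): matches sub[1] = 'a'
  Position 7 ('b'): no match needed
Only matched 2/4 characters => not a subsequence

0


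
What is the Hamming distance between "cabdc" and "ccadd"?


Comparing "cabdc" and "ccadd" position by position:
  Position 0: 'c' vs 'c' => same
  Position 1: 'a' vs 'c' => differ
  Position 2: 'b' vs 'a' => differ
  Position 3: 'd' vs 'd' => same
  Position 4: 'c' vs 'd' => differ
Total differences (Hamming distance): 3

3


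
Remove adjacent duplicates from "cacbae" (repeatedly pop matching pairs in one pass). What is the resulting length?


Input: cacbae
Stack-based adjacent duplicate removal:
  Read 'c': push. Stack: c
  Read 'a': push. Stack: ca
  Read 'c': push. Stack: cac
  Read 'b': push. Stack: cacb
  Read 'a': push. Stack: cacba
  Read 'e': push. Stack: cacbae
Final stack: "cacbae" (length 6)

6


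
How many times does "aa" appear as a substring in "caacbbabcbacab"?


Searching for "aa" in "caacbbabcbacab"
Scanning each position:
  Position 0: "ca" => no
  Position 1: "aa" => MATCH
  Position 2: "ac" => no
  Position 3: "cb" => no
  Position 4: "bb" => no
  Position 5: "ba" => no
  Position 6: "ab" => no
  Position 7: "bc" => no
  Position 8: "cb" => no
  Position 9: "ba" => no
  Position 10: "ac" => no
  Position 11: "ca" => no
  Position 12: "ab" => no
Total occurrences: 1

1


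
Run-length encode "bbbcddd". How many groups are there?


Input: bbbcddd
Scanning for consecutive runs:
  Group 1: 'b' x 3 (positions 0-2)
  Group 2: 'c' x 1 (positions 3-3)
  Group 3: 'd' x 3 (positions 4-6)
Total groups: 3

3


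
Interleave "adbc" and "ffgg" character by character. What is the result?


Interleaving "adbc" and "ffgg":
  Position 0: 'a' from first, 'f' from second => "af"
  Position 1: 'd' from first, 'f' from second => "df"
  Position 2: 'b' from first, 'g' from second => "bg"
  Position 3: 'c' from first, 'g' from second => "cg"
Result: afdfbgcg

afdfbgcg


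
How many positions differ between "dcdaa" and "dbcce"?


Comparing "dcdaa" and "dbcce" position by position:
  Position 0: 'd' vs 'd' => same
  Position 1: 'c' vs 'b' => DIFFER
  Position 2: 'd' vs 'c' => DIFFER
  Position 3: 'a' vs 'c' => DIFFER
  Position 4: 'a' vs 'e' => DIFFER
Positions that differ: 4

4


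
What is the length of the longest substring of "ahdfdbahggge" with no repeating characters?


Input: "ahdfdbahggge"
Sliding window (track last position of each char):
  Position 0 ('a'): window [0,0] length 1 -- new best
  Position 1 ('h'): window [0,1] length 2 -- new best
  Position 2 ('d'): window [0,2] length 3 -- new best
  Position 3 ('f'): window [0,3] length 4 -- new best
  Position 4 ('d'): repeat (last at 2), move window start to 3
  Position 4 ('d'): window [3,4] length 2
  Position 5 ('b'): window [3,5] length 3
  Position 6 ('a'): window [3,6] length 4
  Position 7 ('h'): window [3,7] length 5 -- new best
  Position 8 ('g'): window [3,8] length 6 -- new best
  Position 9 ('g'): repeat (last at 8), move window start to 9
  Position 9 ('g'): window [9,9] length 1
  Position 10 ('g'): repeat (last at 9), move window start to 10
  Position 10 ('g'): window [10,10] length 1
  Position 11 ('e'): window [10,11] length 2
Longest substring with no repeats: "fdbahg" with length 6

6


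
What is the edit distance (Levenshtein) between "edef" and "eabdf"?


Computing edit distance: "edef" -> "eabdf"
DP table:
           e    a    b    d    f
      0    1    2    3    4    5
  e   1    0    1    2    3    4
  d   2    1    1    2    2    3
  e   3    2    2    2    3    3
  f   4    3    3    3    3    3
Edit distance = dp[4][5] = 3

3


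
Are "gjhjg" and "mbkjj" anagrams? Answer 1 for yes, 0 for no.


Strings: "gjhjg", "mbkjj"
Sorted first:  gghjj
Sorted second: bjjkm
Differ at position 0: 'g' vs 'b' => not anagrams

0


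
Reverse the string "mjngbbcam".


Input: mjngbbcam
Reading characters right to left:
  Position 8: 'm'
  Position 7: 'a'
  Position 6: 'c'
  Position 5: 'b'
  Position 4: 'b'
  Position 3: 'g'
  Position 2: 'n'
  Position 1: 'j'
  Position 0: 'm'
Reversed: macbbgnjm

macbbgnjm


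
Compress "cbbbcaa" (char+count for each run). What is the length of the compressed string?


Input: cbbbcaa
Runs:
  'c' x 1 => "c1"
  'b' x 3 => "b3"
  'c' x 1 => "c1"
  'a' x 2 => "a2"
Compressed: "c1b3c1a2"
Compressed length: 8

8


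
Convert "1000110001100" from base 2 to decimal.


Input: "1000110001100" in base 2
Positional expansion:
  Digit '1' (value 1) x 2^12 = 4096
  Digit '0' (value 0) x 2^11 = 0
  Digit '0' (value 0) x 2^10 = 0
  Digit '0' (value 0) x 2^9 = 0
  Digit '1' (value 1) x 2^8 = 256
  Digit '1' (value 1) x 2^7 = 128
  Digit '0' (value 0) x 2^6 = 0
  Digit '0' (value 0) x 2^5 = 0
  Digit '0' (value 0) x 2^4 = 0
  Digit '1' (value 1) x 2^3 = 8
  Digit '1' (value 1) x 2^2 = 4
  Digit '0' (value 0) x 2^1 = 0
  Digit '0' (value 0) x 2^0 = 0
Sum = 4492

4492


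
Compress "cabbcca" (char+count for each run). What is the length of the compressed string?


Input: cabbcca
Runs:
  'c' x 1 => "c1"
  'a' x 1 => "a1"
  'b' x 2 => "b2"
  'c' x 2 => "c2"
  'a' x 1 => "a1"
Compressed: "c1a1b2c2a1"
Compressed length: 10

10


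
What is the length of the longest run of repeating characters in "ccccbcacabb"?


Input: "ccccbcacabb"
Scanning for longest run:
  Position 1 ('c'): continues run of 'c', length=2
  Position 2 ('c'): continues run of 'c', length=3
  Position 3 ('c'): continues run of 'c', length=4
  Position 4 ('b'): new char, reset run to 1
  Position 5 ('c'): new char, reset run to 1
  Position 6 ('a'): new char, reset run to 1
  Position 7 ('c'): new char, reset run to 1
  Position 8 ('a'): new char, reset run to 1
  Position 9 ('b'): new char, reset run to 1
  Position 10 ('b'): continues run of 'b', length=2
Longest run: 'c' with length 4

4


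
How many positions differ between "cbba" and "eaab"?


Comparing "cbba" and "eaab" position by position:
  Position 0: 'c' vs 'e' => DIFFER
  Position 1: 'b' vs 'a' => DIFFER
  Position 2: 'b' vs 'a' => DIFFER
  Position 3: 'a' vs 'b' => DIFFER
Positions that differ: 4

4


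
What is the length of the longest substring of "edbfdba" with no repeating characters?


Input: "edbfdba"
Sliding window (track last position of each char):
  Position 0 ('e'): window [0,0] length 1 -- new best
  Position 1 ('d'): window [0,1] length 2 -- new best
  Position 2 ('b'): window [0,2] length 3 -- new best
  Position 3 ('f'): window [0,3] length 4 -- new best
  Position 4 ('d'): repeat (last at 1), move window start to 2
  Position 4 ('d'): window [2,4] length 3
  Position 5 ('b'): repeat (last at 2), move window start to 3
  Position 5 ('b'): window [3,5] length 3
  Position 6 ('a'): window [3,6] length 4
Longest substring with no repeats: "edbf" with length 4

4


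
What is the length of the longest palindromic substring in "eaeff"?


Input: "eaeff"
Checking substrings for palindromes:
  [0:3] "eae" (len 3) => palindrome
  [3:5] "ff" (len 2) => palindrome
Longest palindromic substring: "eae" with length 3

3


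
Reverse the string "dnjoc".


Input: dnjoc
Reading characters right to left:
  Position 4: 'c'
  Position 3: 'o'
  Position 2: 'j'
  Position 1: 'n'
  Position 0: 'd'
Reversed: cojnd

cojnd


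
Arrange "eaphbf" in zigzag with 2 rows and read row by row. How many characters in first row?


Zigzag "eaphbf" into 2 rows:
Placing characters:
  'e' => row 0
  'a' => row 1
  'p' => row 0
  'h' => row 1
  'b' => row 0
  'f' => row 1
Rows:
  Row 0: "epb"
  Row 1: "ahf"
First row length: 3

3


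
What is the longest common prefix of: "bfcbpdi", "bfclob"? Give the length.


Words: bfcbpdi, bfclob
  Position 0: all 'b' => match
  Position 1: all 'f' => match
  Position 2: all 'c' => match
  Position 3: ('b', 'l') => mismatch, stop
LCP = "bfc" (length 3)

3


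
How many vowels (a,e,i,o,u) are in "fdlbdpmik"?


Input: fdlbdpmik
Checking each character:
  'f' at position 0: consonant
  'd' at position 1: consonant
  'l' at position 2: consonant
  'b' at position 3: consonant
  'd' at position 4: consonant
  'p' at position 5: consonant
  'm' at position 6: consonant
  'i' at position 7: vowel (running total: 1)
  'k' at position 8: consonant
Total vowels: 1

1


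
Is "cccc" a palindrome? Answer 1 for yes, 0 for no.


Input: cccc
Reversed: cccc
  Compare pos 0 ('c') with pos 3 ('c'): match
  Compare pos 1 ('c') with pos 2 ('c'): match
Result: palindrome

1


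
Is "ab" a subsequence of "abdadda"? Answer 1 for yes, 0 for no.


Check if "ab" is a subsequence of "abdadda"
Greedy scan:
  Position 0 ('a'): matches sub[0] = 'a'
  Position 1 ('b'): matches sub[1] = 'b'
  Position 2 ('d'): no match needed
  Position 3 ('a'): no match needed
  Position 4 ('d'): no match needed
  Position 5 ('d'): no match needed
  Position 6 ('a'): no match needed
All 2 characters matched => is a subsequence

1


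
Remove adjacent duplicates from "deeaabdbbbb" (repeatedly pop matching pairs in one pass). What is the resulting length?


Input: deeaabdbbbb
Stack-based adjacent duplicate removal:
  Read 'd': push. Stack: d
  Read 'e': push. Stack: de
  Read 'e': matches stack top 'e' => pop. Stack: d
  Read 'a': push. Stack: da
  Read 'a': matches stack top 'a' => pop. Stack: d
  Read 'b': push. Stack: db
  Read 'd': push. Stack: dbd
  Read 'b': push. Stack: dbdb
  Read 'b': matches stack top 'b' => pop. Stack: dbd
  Read 'b': push. Stack: dbdb
  Read 'b': matches stack top 'b' => pop. Stack: dbd
Final stack: "dbd" (length 3)

3


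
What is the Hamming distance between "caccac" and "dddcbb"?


Comparing "caccac" and "dddcbb" position by position:
  Position 0: 'c' vs 'd' => differ
  Position 1: 'a' vs 'd' => differ
  Position 2: 'c' vs 'd' => differ
  Position 3: 'c' vs 'c' => same
  Position 4: 'a' vs 'b' => differ
  Position 5: 'c' vs 'b' => differ
Total differences (Hamming distance): 5

5


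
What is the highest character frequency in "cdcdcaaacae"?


Input: cdcdcaaacae
Character counts:
  'a': 4
  'c': 4
  'd': 2
  'e': 1
Maximum frequency: 4

4


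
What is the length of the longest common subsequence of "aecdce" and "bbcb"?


LCS of "aecdce" and "bbcb"
DP table:
           b    b    c    b
      0    0    0    0    0
  a   0    0    0    0    0
  e   0    0    0    0    0
  c   0    0    0    1    1
  d   0    0    0    1    1
  c   0    0    0    1    1
  e   0    0    0    1    1
LCS length = dp[6][4] = 1

1


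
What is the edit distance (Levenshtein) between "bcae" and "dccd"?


Computing edit distance: "bcae" -> "dccd"
DP table:
           d    c    c    d
      0    1    2    3    4
  b   1    1    2    3    4
  c   2    2    1    2    3
  a   3    3    2    2    3
  e   4    4    3    3    3
Edit distance = dp[4][4] = 3

3


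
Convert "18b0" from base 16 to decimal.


Input: "18b0" in base 16
Positional expansion:
  Digit '1' (value 1) x 16^3 = 4096
  Digit '8' (value 8) x 16^2 = 2048
  Digit 'b' (value 11) x 16^1 = 176
  Digit '0' (value 0) x 16^0 = 0
Sum = 6320

6320


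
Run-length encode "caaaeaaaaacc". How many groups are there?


Input: caaaeaaaaacc
Scanning for consecutive runs:
  Group 1: 'c' x 1 (positions 0-0)
  Group 2: 'a' x 3 (positions 1-3)
  Group 3: 'e' x 1 (positions 4-4)
  Group 4: 'a' x 5 (positions 5-9)
  Group 5: 'c' x 2 (positions 10-11)
Total groups: 5

5


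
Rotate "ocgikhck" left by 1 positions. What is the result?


Input: "ocgikhck", rotate left by 1
First 1 characters: "o"
Remaining characters: "cgikhck"
Concatenate remaining + first: "cgikhck" + "o" = "cgikhcko"

cgikhcko


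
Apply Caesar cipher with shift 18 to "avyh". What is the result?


Caesar cipher: shift "avyh" by 18
  'a' (pos 0) + 18 = pos 18 = 's'
  'v' (pos 21) + 18 = pos 13 = 'n'
  'y' (pos 24) + 18 = pos 16 = 'q'
  'h' (pos 7) + 18 = pos 25 = 'z'
Result: snqz

snqz


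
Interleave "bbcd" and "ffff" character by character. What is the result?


Interleaving "bbcd" and "ffff":
  Position 0: 'b' from first, 'f' from second => "bf"
  Position 1: 'b' from first, 'f' from second => "bf"
  Position 2: 'c' from first, 'f' from second => "cf"
  Position 3: 'd' from first, 'f' from second => "df"
Result: bfbfcfdf

bfbfcfdf


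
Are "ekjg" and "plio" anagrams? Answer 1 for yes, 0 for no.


Strings: "ekjg", "plio"
Sorted first:  egjk
Sorted second: ilop
Differ at position 0: 'e' vs 'i' => not anagrams

0


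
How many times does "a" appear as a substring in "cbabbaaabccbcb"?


Searching for "a" in "cbabbaaabccbcb"
Scanning each position:
  Position 0: "c" => no
  Position 1: "b" => no
  Position 2: "a" => MATCH
  Position 3: "b" => no
  Position 4: "b" => no
  Position 5: "a" => MATCH
  Position 6: "a" => MATCH
  Position 7: "a" => MATCH
  Position 8: "b" => no
  Position 9: "c" => no
  Position 10: "c" => no
  Position 11: "b" => no
  Position 12: "c" => no
  Position 13: "b" => no
Total occurrences: 4

4


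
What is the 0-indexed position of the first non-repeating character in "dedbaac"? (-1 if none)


Input: dedbaac
Character frequencies:
  'a': 2
  'b': 1
  'c': 1
  'd': 2
  'e': 1
Scanning left to right for freq == 1:
  Position 0 ('d'): freq=2, skip
  Position 1 ('e'): unique! => answer = 1

1


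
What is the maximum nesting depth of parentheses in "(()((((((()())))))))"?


Input: "(()((((((()())))))))"
Tracking depth:
  Position 0 '(': depth becomes 1
  Position 1 '(': depth becomes 2
  Position 2 ')': depth becomes 1
  Position 3 '(': depth becomes 2
  Position 4 '(': depth becomes 3
  Position 5 '(': depth becomes 4
  Position 6 '(': depth becomes 5
  Position 7 '(': depth becomes 6
  Position 8 '(': depth becomes 7
  Position 9 '(': depth becomes 8
  Position 10 ')': depth becomes 7
  Position 11 '(': depth becomes 8
  Position 12 ')': depth becomes 7
  Position 13 ')': depth becomes 6
  Position 14 ')': depth becomes 5
  Position 15 ')': depth becomes 4
  Position 16 ')': depth becomes 3
  Position 17 ')': depth becomes 2
  Position 18 ')': depth becomes 1
  Position 19 ')': depth becomes 0
Maximum depth reached: 8

8


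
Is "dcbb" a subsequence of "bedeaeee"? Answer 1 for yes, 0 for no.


Check if "dcbb" is a subsequence of "bedeaeee"
Greedy scan:
  Position 0 ('b'): no match needed
  Position 1 ('e'): no match needed
  Position 2 ('d'): matches sub[0] = 'd'
  Position 3 ('e'): no match needed
  Position 4 ('a'): no match needed
  Position 5 ('e'): no match needed
  Position 6 ('e'): no match needed
  Position 7 ('e'): no match needed
Only matched 1/4 characters => not a subsequence

0


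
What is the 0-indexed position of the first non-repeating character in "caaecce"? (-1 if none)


Input: caaecce
Character frequencies:
  'a': 2
  'c': 3
  'e': 2
Scanning left to right for freq == 1:
  Position 0 ('c'): freq=3, skip
  Position 1 ('a'): freq=2, skip
  Position 2 ('a'): freq=2, skip
  Position 3 ('e'): freq=2, skip
  Position 4 ('c'): freq=3, skip
  Position 5 ('c'): freq=3, skip
  Position 6 ('e'): freq=2, skip
  No unique character found => answer = -1

-1


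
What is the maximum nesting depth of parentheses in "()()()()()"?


Input: "()()()()()"
Tracking depth:
  Position 0 '(': depth becomes 1
  Position 1 ')': depth becomes 0
  Position 2 '(': depth becomes 1
  Position 3 ')': depth becomes 0
  Position 4 '(': depth becomes 1
  Position 5 ')': depth becomes 0
  Position 6 '(': depth becomes 1
  Position 7 ')': depth becomes 0
  Position 8 '(': depth becomes 1
  Position 9 ')': depth becomes 0
Maximum depth reached: 1

1


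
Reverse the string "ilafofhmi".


Input: ilafofhmi
Reading characters right to left:
  Position 8: 'i'
  Position 7: 'm'
  Position 6: 'h'
  Position 5: 'f'
  Position 4: 'o'
  Position 3: 'f'
  Position 2: 'a'
  Position 1: 'l'
  Position 0: 'i'
Reversed: imhfofali

imhfofali


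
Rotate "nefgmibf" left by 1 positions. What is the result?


Input: "nefgmibf", rotate left by 1
First 1 characters: "n"
Remaining characters: "efgmibf"
Concatenate remaining + first: "efgmibf" + "n" = "efgmibfn"

efgmibfn


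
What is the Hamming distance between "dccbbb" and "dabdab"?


Comparing "dccbbb" and "dabdab" position by position:
  Position 0: 'd' vs 'd' => same
  Position 1: 'c' vs 'a' => differ
  Position 2: 'c' vs 'b' => differ
  Position 3: 'b' vs 'd' => differ
  Position 4: 'b' vs 'a' => differ
  Position 5: 'b' vs 'b' => same
Total differences (Hamming distance): 4

4


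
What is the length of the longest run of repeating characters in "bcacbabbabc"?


Input: "bcacbabbabc"
Scanning for longest run:
  Position 1 ('c'): new char, reset run to 1
  Position 2 ('a'): new char, reset run to 1
  Position 3 ('c'): new char, reset run to 1
  Position 4 ('b'): new char, reset run to 1
  Position 5 ('a'): new char, reset run to 1
  Position 6 ('b'): new char, reset run to 1
  Position 7 ('b'): continues run of 'b', length=2
  Position 8 ('a'): new char, reset run to 1
  Position 9 ('b'): new char, reset run to 1
  Position 10 ('c'): new char, reset run to 1
Longest run: 'b' with length 2

2


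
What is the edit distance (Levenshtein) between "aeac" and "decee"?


Computing edit distance: "aeac" -> "decee"
DP table:
           d    e    c    e    e
      0    1    2    3    4    5
  a   1    1    2    3    4    5
  e   2    2    1    2    3    4
  a   3    3    2    2    3    4
  c   4    4    3    2    3    4
Edit distance = dp[4][5] = 4

4


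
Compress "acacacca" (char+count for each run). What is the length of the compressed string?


Input: acacacca
Runs:
  'a' x 1 => "a1"
  'c' x 1 => "c1"
  'a' x 1 => "a1"
  'c' x 1 => "c1"
  'a' x 1 => "a1"
  'c' x 2 => "c2"
  'a' x 1 => "a1"
Compressed: "a1c1a1c1a1c2a1"
Compressed length: 14

14


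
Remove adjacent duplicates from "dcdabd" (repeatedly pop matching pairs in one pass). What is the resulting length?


Input: dcdabd
Stack-based adjacent duplicate removal:
  Read 'd': push. Stack: d
  Read 'c': push. Stack: dc
  Read 'd': push. Stack: dcd
  Read 'a': push. Stack: dcda
  Read 'b': push. Stack: dcdab
  Read 'd': push. Stack: dcdabd
Final stack: "dcdabd" (length 6)

6


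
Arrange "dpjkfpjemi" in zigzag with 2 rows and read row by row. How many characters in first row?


Zigzag "dpjkfpjemi" into 2 rows:
Placing characters:
  'd' => row 0
  'p' => row 1
  'j' => row 0
  'k' => row 1
  'f' => row 0
  'p' => row 1
  'j' => row 0
  'e' => row 1
  'm' => row 0
  'i' => row 1
Rows:
  Row 0: "djfjm"
  Row 1: "pkpei"
First row length: 5

5


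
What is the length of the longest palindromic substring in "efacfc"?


Input: "efacfc"
Checking substrings for palindromes:
  [3:6] "cfc" (len 3) => palindrome
Longest palindromic substring: "cfc" with length 3

3


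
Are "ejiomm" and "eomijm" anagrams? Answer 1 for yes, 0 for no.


Strings: "ejiomm", "eomijm"
Sorted first:  eijmmo
Sorted second: eijmmo
Sorted forms match => anagrams

1


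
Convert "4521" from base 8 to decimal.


Input: "4521" in base 8
Positional expansion:
  Digit '4' (value 4) x 8^3 = 2048
  Digit '5' (value 5) x 8^2 = 320
  Digit '2' (value 2) x 8^1 = 16
  Digit '1' (value 1) x 8^0 = 1
Sum = 2385

2385


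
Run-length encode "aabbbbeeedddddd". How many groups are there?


Input: aabbbbeeedddddd
Scanning for consecutive runs:
  Group 1: 'a' x 2 (positions 0-1)
  Group 2: 'b' x 4 (positions 2-5)
  Group 3: 'e' x 3 (positions 6-8)
  Group 4: 'd' x 6 (positions 9-14)
Total groups: 4

4


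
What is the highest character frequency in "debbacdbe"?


Input: debbacdbe
Character counts:
  'a': 1
  'b': 3
  'c': 1
  'd': 2
  'e': 2
Maximum frequency: 3

3


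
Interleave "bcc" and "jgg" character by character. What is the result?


Interleaving "bcc" and "jgg":
  Position 0: 'b' from first, 'j' from second => "bj"
  Position 1: 'c' from first, 'g' from second => "cg"
  Position 2: 'c' from first, 'g' from second => "cg"
Result: bjcgcg

bjcgcg


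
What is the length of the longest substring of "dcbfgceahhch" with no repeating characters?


Input: "dcbfgceahhch"
Sliding window (track last position of each char):
  Position 0 ('d'): window [0,0] length 1 -- new best
  Position 1 ('c'): window [0,1] length 2 -- new best
  Position 2 ('b'): window [0,2] length 3 -- new best
  Position 3 ('f'): window [0,3] length 4 -- new best
  Position 4 ('g'): window [0,4] length 5 -- new best
  Position 5 ('c'): repeat (last at 1), move window start to 2
  Position 5 ('c'): window [2,5] length 4
  Position 6 ('e'): window [2,6] length 5
  Position 7 ('a'): window [2,7] length 6 -- new best
  Position 8 ('h'): window [2,8] length 7 -- new best
  Position 9 ('h'): repeat (last at 8), move window start to 9
  Position 9 ('h'): window [9,9] length 1
  Position 10 ('c'): window [9,10] length 2
  Position 11 ('h'): repeat (last at 9), move window start to 10
  Position 11 ('h'): window [10,11] length 2
Longest substring with no repeats: "bfgceah" with length 7

7


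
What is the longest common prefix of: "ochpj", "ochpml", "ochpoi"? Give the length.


Words: ochpj, ochpml, ochpoi
  Position 0: all 'o' => match
  Position 1: all 'c' => match
  Position 2: all 'h' => match
  Position 3: all 'p' => match
  Position 4: ('j', 'm', 'o') => mismatch, stop
LCP = "ochp" (length 4)

4


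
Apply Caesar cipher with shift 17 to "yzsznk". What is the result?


Caesar cipher: shift "yzsznk" by 17
  'y' (pos 24) + 17 = pos 15 = 'p'
  'z' (pos 25) + 17 = pos 16 = 'q'
  's' (pos 18) + 17 = pos 9 = 'j'
  'z' (pos 25) + 17 = pos 16 = 'q'
  'n' (pos 13) + 17 = pos 4 = 'e'
  'k' (pos 10) + 17 = pos 1 = 'b'
Result: pqjqeb

pqjqeb


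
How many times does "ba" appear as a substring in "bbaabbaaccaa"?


Searching for "ba" in "bbaabbaaccaa"
Scanning each position:
  Position 0: "bb" => no
  Position 1: "ba" => MATCH
  Position 2: "aa" => no
  Position 3: "ab" => no
  Position 4: "bb" => no
  Position 5: "ba" => MATCH
  Position 6: "aa" => no
  Position 7: "ac" => no
  Position 8: "cc" => no
  Position 9: "ca" => no
  Position 10: "aa" => no
Total occurrences: 2

2


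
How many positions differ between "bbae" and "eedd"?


Comparing "bbae" and "eedd" position by position:
  Position 0: 'b' vs 'e' => DIFFER
  Position 1: 'b' vs 'e' => DIFFER
  Position 2: 'a' vs 'd' => DIFFER
  Position 3: 'e' vs 'd' => DIFFER
Positions that differ: 4

4


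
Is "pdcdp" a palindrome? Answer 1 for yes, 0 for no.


Input: pdcdp
Reversed: pdcdp
  Compare pos 0 ('p') with pos 4 ('p'): match
  Compare pos 1 ('d') with pos 3 ('d'): match
Result: palindrome

1


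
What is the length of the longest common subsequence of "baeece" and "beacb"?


LCS of "baeece" and "beacb"
DP table:
           b    e    a    c    b
      0    0    0    0    0    0
  b   0    1    1    1    1    1
  a   0    1    1    2    2    2
  e   0    1    2    2    2    2
  e   0    1    2    2    2    2
  c   0    1    2    2    3    3
  e   0    1    2    2    3    3
LCS length = dp[6][5] = 3

3


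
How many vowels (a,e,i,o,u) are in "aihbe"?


Input: aihbe
Checking each character:
  'a' at position 0: vowel (running total: 1)
  'i' at position 1: vowel (running total: 2)
  'h' at position 2: consonant
  'b' at position 3: consonant
  'e' at position 4: vowel (running total: 3)
Total vowels: 3

3


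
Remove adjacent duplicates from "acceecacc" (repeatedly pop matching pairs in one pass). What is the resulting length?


Input: acceecacc
Stack-based adjacent duplicate removal:
  Read 'a': push. Stack: a
  Read 'c': push. Stack: ac
  Read 'c': matches stack top 'c' => pop. Stack: a
  Read 'e': push. Stack: ae
  Read 'e': matches stack top 'e' => pop. Stack: a
  Read 'c': push. Stack: ac
  Read 'a': push. Stack: aca
  Read 'c': push. Stack: acac
  Read 'c': matches stack top 'c' => pop. Stack: aca
Final stack: "aca" (length 3)

3


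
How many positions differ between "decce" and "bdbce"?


Comparing "decce" and "bdbce" position by position:
  Position 0: 'd' vs 'b' => DIFFER
  Position 1: 'e' vs 'd' => DIFFER
  Position 2: 'c' vs 'b' => DIFFER
  Position 3: 'c' vs 'c' => same
  Position 4: 'e' vs 'e' => same
Positions that differ: 3

3


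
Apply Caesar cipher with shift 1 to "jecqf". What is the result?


Caesar cipher: shift "jecqf" by 1
  'j' (pos 9) + 1 = pos 10 = 'k'
  'e' (pos 4) + 1 = pos 5 = 'f'
  'c' (pos 2) + 1 = pos 3 = 'd'
  'q' (pos 16) + 1 = pos 17 = 'r'
  'f' (pos 5) + 1 = pos 6 = 'g'
Result: kfdrg

kfdrg


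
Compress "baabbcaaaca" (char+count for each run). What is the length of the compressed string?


Input: baabbcaaaca
Runs:
  'b' x 1 => "b1"
  'a' x 2 => "a2"
  'b' x 2 => "b2"
  'c' x 1 => "c1"
  'a' x 3 => "a3"
  'c' x 1 => "c1"
  'a' x 1 => "a1"
Compressed: "b1a2b2c1a3c1a1"
Compressed length: 14

14


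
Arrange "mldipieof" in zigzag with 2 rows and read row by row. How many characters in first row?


Zigzag "mldipieof" into 2 rows:
Placing characters:
  'm' => row 0
  'l' => row 1
  'd' => row 0
  'i' => row 1
  'p' => row 0
  'i' => row 1
  'e' => row 0
  'o' => row 1
  'f' => row 0
Rows:
  Row 0: "mdpef"
  Row 1: "liio"
First row length: 5

5


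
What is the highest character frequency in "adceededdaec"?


Input: adceededdaec
Character counts:
  'a': 2
  'c': 2
  'd': 4
  'e': 4
Maximum frequency: 4

4


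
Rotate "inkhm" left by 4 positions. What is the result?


Input: "inkhm", rotate left by 4
First 4 characters: "inkh"
Remaining characters: "m"
Concatenate remaining + first: "m" + "inkh" = "minkh"

minkh


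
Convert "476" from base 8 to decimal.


Input: "476" in base 8
Positional expansion:
  Digit '4' (value 4) x 8^2 = 256
  Digit '7' (value 7) x 8^1 = 56
  Digit '6' (value 6) x 8^0 = 6
Sum = 318

318


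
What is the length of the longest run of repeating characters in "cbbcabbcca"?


Input: "cbbcabbcca"
Scanning for longest run:
  Position 1 ('b'): new char, reset run to 1
  Position 2 ('b'): continues run of 'b', length=2
  Position 3 ('c'): new char, reset run to 1
  Position 4 ('a'): new char, reset run to 1
  Position 5 ('b'): new char, reset run to 1
  Position 6 ('b'): continues run of 'b', length=2
  Position 7 ('c'): new char, reset run to 1
  Position 8 ('c'): continues run of 'c', length=2
  Position 9 ('a'): new char, reset run to 1
Longest run: 'b' with length 2

2


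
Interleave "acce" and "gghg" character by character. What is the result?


Interleaving "acce" and "gghg":
  Position 0: 'a' from first, 'g' from second => "ag"
  Position 1: 'c' from first, 'g' from second => "cg"
  Position 2: 'c' from first, 'h' from second => "ch"
  Position 3: 'e' from first, 'g' from second => "eg"
Result: agcgcheg

agcgcheg


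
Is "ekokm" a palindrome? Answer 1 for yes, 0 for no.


Input: ekokm
Reversed: mkoke
  Compare pos 0 ('e') with pos 4 ('m'): MISMATCH
  Compare pos 1 ('k') with pos 3 ('k'): match
Result: not a palindrome

0


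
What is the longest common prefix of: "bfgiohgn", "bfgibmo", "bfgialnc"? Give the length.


Words: bfgiohgn, bfgibmo, bfgialnc
  Position 0: all 'b' => match
  Position 1: all 'f' => match
  Position 2: all 'g' => match
  Position 3: all 'i' => match
  Position 4: ('o', 'b', 'a') => mismatch, stop
LCP = "bfgi" (length 4)

4


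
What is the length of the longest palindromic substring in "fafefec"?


Input: "fafefec"
Checking substrings for palindromes:
  [0:3] "faf" (len 3) => palindrome
  [2:5] "fef" (len 3) => palindrome
  [3:6] "efe" (len 3) => palindrome
Longest palindromic substring: "faf" with length 3

3


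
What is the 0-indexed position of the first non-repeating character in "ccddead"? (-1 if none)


Input: ccddead
Character frequencies:
  'a': 1
  'c': 2
  'd': 3
  'e': 1
Scanning left to right for freq == 1:
  Position 0 ('c'): freq=2, skip
  Position 1 ('c'): freq=2, skip
  Position 2 ('d'): freq=3, skip
  Position 3 ('d'): freq=3, skip
  Position 4 ('e'): unique! => answer = 4

4


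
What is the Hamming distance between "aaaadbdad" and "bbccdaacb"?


Comparing "aaaadbdad" and "bbccdaacb" position by position:
  Position 0: 'a' vs 'b' => differ
  Position 1: 'a' vs 'b' => differ
  Position 2: 'a' vs 'c' => differ
  Position 3: 'a' vs 'c' => differ
  Position 4: 'd' vs 'd' => same
  Position 5: 'b' vs 'a' => differ
  Position 6: 'd' vs 'a' => differ
  Position 7: 'a' vs 'c' => differ
  Position 8: 'd' vs 'b' => differ
Total differences (Hamming distance): 8

8


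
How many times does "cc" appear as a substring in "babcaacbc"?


Searching for "cc" in "babcaacbc"
Scanning each position:
  Position 0: "ba" => no
  Position 1: "ab" => no
  Position 2: "bc" => no
  Position 3: "ca" => no
  Position 4: "aa" => no
  Position 5: "ac" => no
  Position 6: "cb" => no
  Position 7: "bc" => no
Total occurrences: 0

0


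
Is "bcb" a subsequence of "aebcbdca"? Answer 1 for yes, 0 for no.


Check if "bcb" is a subsequence of "aebcbdca"
Greedy scan:
  Position 0 ('a'): no match needed
  Position 1 ('e'): no match needed
  Position 2 ('b'): matches sub[0] = 'b'
  Position 3 ('c'): matches sub[1] = 'c'
  Position 4 ('b'): matches sub[2] = 'b'
  Position 5 ('d'): no match needed
  Position 6 ('c'): no match needed
  Position 7 ('a'): no match needed
All 3 characters matched => is a subsequence

1


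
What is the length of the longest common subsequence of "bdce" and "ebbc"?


LCS of "bdce" and "ebbc"
DP table:
           e    b    b    c
      0    0    0    0    0
  b   0    0    1    1    1
  d   0    0    1    1    1
  c   0    0    1    1    2
  e   0    1    1    1    2
LCS length = dp[4][4] = 2

2
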